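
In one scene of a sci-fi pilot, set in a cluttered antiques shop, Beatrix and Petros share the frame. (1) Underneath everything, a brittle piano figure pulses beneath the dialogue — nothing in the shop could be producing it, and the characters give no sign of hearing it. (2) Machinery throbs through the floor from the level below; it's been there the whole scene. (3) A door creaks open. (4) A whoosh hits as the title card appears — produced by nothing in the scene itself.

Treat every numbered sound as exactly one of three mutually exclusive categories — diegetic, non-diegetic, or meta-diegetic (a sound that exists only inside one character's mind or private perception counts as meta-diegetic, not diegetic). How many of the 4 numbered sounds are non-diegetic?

(1) nothing in the shop produces it and the characters don't hear it — pure soundtrack → non-diegetic.
(2) machinery is part of the location's real environment → diegetic.
Sound (3): an in-world source (a door); characters could hear it, so diegetic.
Sound (4): an editorial stinger — it belongs to the cut, not the story world, so non-diegetic.
Non-diegetic: (1), (4) — that's 2.

2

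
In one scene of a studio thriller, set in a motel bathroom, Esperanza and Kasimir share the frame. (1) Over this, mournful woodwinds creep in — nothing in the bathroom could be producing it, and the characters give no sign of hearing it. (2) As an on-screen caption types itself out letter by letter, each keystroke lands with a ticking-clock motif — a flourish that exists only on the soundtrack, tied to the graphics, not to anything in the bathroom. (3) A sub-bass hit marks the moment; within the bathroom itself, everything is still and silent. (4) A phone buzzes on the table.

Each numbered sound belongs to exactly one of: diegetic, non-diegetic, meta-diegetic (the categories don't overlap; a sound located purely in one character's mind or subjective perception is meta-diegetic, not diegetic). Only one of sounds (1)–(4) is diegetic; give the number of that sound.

Sound (1): nothing in the bathroom produces it and the characters don't hear it — pure soundtrack, so non-diegetic.
Sound (2): the caption isn't part of the story world, so neither is the sound tied to it, so non-diegetic.
(3) nothing in the scene produces it; it's an accent added for the audience → non-diegetic.
Sound (4): an in-world source (a phone); characters could hear it, so diegetic.
Only (4) is diegetic.

4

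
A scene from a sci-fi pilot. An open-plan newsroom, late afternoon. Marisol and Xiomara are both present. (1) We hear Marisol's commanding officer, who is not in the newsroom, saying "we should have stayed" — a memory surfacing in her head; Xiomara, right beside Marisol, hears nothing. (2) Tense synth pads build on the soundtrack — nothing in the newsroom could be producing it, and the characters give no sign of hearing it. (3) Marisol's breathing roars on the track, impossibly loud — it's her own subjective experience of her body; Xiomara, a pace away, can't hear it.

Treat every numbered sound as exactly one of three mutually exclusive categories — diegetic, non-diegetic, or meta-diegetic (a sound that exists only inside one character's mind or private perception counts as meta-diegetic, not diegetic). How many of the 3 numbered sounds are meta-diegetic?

2

(1) is meta-diegetic: the voice is a memory playing only inside Marisol's mind; Xiomara can't hear it.
(2) nothing in the newsroom produces it and the characters don't hear it — pure soundtrack → non-diegetic.
Sound (3): point-of-audition from inside Marisol's body; not a sound in the room, so meta-diegetic.
So 2 of the 3 are meta-diegetic: (1), (3).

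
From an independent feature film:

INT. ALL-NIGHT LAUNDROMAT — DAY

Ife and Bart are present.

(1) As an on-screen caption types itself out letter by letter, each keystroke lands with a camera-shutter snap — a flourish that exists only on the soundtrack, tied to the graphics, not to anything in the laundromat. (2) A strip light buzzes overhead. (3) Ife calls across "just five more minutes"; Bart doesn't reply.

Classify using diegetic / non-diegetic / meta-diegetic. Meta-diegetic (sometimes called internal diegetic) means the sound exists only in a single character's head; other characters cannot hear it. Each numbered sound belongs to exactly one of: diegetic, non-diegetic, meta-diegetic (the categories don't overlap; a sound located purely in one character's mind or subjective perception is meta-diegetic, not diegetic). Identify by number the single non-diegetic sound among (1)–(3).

(1) the caption isn't part of the story world, so neither is the sound tied to it → non-diegetic.
(2) a strip light is part of the location's real environment → diegetic.
(3) spoken by a character present in the story world → diegetic.
Only (1) is non-diegetic.

1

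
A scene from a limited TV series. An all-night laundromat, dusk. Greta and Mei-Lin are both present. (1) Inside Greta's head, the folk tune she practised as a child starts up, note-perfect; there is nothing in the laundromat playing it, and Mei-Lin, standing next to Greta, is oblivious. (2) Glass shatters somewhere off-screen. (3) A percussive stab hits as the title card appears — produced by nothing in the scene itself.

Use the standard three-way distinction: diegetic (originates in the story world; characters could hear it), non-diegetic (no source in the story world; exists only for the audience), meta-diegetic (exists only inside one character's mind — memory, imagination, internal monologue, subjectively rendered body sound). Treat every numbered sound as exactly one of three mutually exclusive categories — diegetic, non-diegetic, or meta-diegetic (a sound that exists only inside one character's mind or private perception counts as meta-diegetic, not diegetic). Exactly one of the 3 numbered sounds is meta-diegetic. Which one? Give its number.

1

(1) is meta-diegetic: it lives in Greta's subjectivity, not in the laundromat.
(2) is diegetic: the sound comes from glass physically present in the location.
(3) an editorial stinger — it belongs to the cut, not the story world → non-diegetic.
Only (1) is meta-diegetic.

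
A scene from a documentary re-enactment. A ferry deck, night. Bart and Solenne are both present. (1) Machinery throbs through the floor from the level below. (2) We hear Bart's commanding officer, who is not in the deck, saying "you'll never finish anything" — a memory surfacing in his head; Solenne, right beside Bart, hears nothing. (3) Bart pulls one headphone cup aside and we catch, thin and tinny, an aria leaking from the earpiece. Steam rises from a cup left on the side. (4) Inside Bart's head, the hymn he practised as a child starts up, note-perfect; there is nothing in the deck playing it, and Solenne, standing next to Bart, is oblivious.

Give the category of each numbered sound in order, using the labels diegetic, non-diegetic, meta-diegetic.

Sound (1): it's the actual ambient sound of the location, so diegetic.
Sound (2): a remembered line, private to Bart — not present in the room, not audible to Solenne, so meta-diegetic.
(3) is diegetic: the earpiece is a real device on Bart's head — source music.
(4) is meta-diegetic: it lives in Bart's subjectivity, not in the deck.

diegetic, meta-diegetic, diegetic, meta-diegetic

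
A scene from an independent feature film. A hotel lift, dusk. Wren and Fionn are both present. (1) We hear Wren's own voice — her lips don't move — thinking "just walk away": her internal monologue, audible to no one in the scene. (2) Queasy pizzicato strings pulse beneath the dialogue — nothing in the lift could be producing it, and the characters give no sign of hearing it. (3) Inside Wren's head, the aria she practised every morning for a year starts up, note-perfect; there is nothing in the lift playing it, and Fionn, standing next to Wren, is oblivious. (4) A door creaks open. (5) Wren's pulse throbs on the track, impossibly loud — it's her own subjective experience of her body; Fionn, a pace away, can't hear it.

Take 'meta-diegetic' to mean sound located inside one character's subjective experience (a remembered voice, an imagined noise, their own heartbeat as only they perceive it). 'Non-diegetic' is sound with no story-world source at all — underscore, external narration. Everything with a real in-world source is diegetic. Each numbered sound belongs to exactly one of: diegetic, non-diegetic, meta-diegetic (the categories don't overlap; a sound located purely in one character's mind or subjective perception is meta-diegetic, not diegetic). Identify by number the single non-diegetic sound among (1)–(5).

2

Sound (1): it's Wren's unspoken thought, heard only by the audience via her subjectivity, so meta-diegetic.
Sound (2): score with no on-screen or off-screen source; it exists for the audience alone, so non-diegetic.
(3) is meta-diegetic: it lives in Wren's subjectivity, not in the lift.
(4) is diegetic: a door is a real object/event in the scene's world.
(5) a subjective body sound — Wren's private perception, inaudible to Fionn → meta-diegetic.
Only (2) is non-diegetic.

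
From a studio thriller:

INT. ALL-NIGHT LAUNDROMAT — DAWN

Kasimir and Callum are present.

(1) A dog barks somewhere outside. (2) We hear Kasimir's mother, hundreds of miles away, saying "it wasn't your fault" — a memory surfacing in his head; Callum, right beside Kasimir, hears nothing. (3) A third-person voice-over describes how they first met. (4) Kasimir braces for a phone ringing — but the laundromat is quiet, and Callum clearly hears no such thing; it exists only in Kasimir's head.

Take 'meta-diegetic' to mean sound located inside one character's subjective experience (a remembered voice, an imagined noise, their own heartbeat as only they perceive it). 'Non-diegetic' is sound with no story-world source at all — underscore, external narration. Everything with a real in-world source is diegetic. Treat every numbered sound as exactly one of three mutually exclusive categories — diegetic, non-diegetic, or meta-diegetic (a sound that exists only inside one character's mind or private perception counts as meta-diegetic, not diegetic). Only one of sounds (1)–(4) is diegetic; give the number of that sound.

1

(1) an in-world source (a dog); characters could hear it → diegetic.
Sound (2): a remembered line, private to Kasimir — not present in the room, not audible to Callum, so meta-diegetic.
Sound (3): the narrator exists outside the story world, addressing only the audience, so non-diegetic.
(4) subjective to Kasimir: the laundromat is silent and Callum hears nothing → meta-diegetic.
Only (1) is diegetic.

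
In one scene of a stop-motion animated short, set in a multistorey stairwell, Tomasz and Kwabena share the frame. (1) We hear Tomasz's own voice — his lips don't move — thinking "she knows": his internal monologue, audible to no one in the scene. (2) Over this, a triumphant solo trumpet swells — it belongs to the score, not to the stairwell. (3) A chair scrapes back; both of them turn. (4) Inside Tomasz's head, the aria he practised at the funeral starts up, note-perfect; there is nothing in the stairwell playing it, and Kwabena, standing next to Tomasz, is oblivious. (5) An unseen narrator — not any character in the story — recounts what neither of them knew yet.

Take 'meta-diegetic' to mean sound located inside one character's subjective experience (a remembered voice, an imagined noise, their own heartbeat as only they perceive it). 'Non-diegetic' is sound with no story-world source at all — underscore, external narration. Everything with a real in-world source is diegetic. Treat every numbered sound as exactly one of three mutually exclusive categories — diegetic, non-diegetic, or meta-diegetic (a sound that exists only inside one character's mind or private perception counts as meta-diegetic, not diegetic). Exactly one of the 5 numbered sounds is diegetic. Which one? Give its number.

3

Sound (1): it's Tomasz's unspoken thought, heard only by the audience via his subjectivity, so meta-diegetic.
(2) is non-diegetic: nothing in the stairwell produces it and the characters don't hear it — pure soundtrack.
Sound (3): the sound comes from a chair physically present in the location, so diegetic.
Sound (4): it lives in Tomasz's subjectivity, not in the stairwell, so meta-diegetic.
(5) is non-diegetic: the narrator exists outside the story world, addressing only the audience.
Only (3) is diegetic.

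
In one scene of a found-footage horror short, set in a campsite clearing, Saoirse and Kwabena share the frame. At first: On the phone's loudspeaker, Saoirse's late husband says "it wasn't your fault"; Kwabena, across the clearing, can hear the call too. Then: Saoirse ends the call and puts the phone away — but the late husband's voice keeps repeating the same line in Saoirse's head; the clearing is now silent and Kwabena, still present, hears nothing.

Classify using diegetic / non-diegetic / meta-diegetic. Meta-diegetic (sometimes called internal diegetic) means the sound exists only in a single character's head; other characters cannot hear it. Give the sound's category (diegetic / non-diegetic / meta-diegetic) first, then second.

First: the loudspeaker is an in-world source; both Saoirse and Kwabena hear the call → diegetic.
Second: with the phone off, the voice continues only as Saoirse's private mental replay — Kwabena can't hear it → meta-diegetic.

diegetic, meta-diegetic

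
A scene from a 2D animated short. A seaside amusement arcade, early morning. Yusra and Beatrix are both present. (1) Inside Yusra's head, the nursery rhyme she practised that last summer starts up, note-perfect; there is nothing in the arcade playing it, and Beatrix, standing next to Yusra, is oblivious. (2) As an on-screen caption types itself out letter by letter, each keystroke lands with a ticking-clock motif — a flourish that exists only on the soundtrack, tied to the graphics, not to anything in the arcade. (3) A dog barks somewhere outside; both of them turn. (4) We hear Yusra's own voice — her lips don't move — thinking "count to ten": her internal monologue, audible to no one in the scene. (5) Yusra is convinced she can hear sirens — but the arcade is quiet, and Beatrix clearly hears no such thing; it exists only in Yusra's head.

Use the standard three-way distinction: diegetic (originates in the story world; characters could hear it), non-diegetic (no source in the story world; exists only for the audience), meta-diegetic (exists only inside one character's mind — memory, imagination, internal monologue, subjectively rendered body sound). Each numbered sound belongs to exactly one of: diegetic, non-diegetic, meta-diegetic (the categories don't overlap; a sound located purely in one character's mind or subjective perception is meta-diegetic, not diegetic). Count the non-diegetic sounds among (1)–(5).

(1) remembered music, private to Yusra — Beatrix is oblivious because it isn't in the room → meta-diegetic.
Sound (2): sound married to a title/caption — outside the diegesis by definition, so non-diegetic.
(3) an in-world source (a dog); characters could hear it → diegetic.
Sound (4): it's Yusra's unspoken thought, heard only by the audience via her subjectivity, so meta-diegetic.
(5) is meta-diegetic: Yusra alone 'hears' it — an imagined sound, not present in the space.
Non-diegetic: (2) — that's 1.

1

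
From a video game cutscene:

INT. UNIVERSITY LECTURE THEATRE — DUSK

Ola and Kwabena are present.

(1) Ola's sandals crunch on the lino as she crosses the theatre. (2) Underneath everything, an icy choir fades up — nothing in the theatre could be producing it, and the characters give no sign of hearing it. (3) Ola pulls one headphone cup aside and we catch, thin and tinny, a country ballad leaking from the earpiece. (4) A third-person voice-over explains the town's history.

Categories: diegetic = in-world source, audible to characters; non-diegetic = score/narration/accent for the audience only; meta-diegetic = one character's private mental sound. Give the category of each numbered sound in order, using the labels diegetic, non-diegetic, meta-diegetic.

diegetic, non-diegetic, diegetic, non-diegetic

(1) a character's body making contact with the set — an in-world sound → diegetic.
Sound (2): nothing in the theatre produces it and the characters don't hear it — pure soundtrack, so non-diegetic.
(3) is diegetic: the earpiece is a real device on Ola's head — source music.
(4) the narrator exists outside the story world, addressing only the audience → non-diegetic.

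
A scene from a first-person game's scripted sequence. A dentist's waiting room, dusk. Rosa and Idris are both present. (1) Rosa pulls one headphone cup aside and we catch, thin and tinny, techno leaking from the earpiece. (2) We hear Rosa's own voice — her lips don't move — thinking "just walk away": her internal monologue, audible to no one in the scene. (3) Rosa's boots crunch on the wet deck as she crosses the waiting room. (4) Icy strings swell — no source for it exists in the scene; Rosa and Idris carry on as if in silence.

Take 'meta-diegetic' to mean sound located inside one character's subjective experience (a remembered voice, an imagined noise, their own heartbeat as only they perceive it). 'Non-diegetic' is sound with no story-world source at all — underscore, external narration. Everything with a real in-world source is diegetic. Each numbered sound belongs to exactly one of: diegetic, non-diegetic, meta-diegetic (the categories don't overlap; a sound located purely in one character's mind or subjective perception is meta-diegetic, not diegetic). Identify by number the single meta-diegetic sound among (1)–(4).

2

(1) is diegetic: it's leaking from a physical pair of headphones in the scene.
(2) Rosa's thought-voice: a private mental sound no other character can hear → meta-diegetic.
(3) it's the physical sound of Rosa moving in the space → diegetic.
(4) nothing in the waiting room produces it and the characters don't hear it — pure soundtrack → non-diegetic.
Only (2) is meta-diegetic.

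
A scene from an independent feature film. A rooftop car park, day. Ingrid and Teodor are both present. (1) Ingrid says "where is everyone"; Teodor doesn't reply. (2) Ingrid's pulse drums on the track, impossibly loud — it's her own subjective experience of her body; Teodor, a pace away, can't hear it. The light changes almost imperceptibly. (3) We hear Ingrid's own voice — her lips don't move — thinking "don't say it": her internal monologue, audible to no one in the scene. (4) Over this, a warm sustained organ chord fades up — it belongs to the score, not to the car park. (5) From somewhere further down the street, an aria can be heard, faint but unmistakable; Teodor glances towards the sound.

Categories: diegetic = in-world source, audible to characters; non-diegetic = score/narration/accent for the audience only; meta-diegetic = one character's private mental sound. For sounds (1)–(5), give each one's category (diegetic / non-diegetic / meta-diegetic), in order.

diegetic, meta-diegetic, meta-diegetic, non-diegetic, diegetic

(1) is diegetic: spoken by a character present in the story world.
(2) it's Ingrid's internal bodily sensation rendered as sound; only Ingrid 'hears' it → meta-diegetic.
Sound (3): Ingrid's thought-voice: a private mental sound no other character can hear, so meta-diegetic.
Sound (4): it has no source in the story world and no character can hear it — it's underscore, so non-diegetic.
(5) off-screen diegetic: the source is out of frame but still in the story's space → diegetic.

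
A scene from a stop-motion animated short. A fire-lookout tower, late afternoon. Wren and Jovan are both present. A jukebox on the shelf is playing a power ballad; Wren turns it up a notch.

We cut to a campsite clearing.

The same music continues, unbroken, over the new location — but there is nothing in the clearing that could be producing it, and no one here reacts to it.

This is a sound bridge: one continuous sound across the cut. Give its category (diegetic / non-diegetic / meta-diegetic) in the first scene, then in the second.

diegetic, non-diegetic

Scene one: a jukebox is an on-screen source and Wren reacts to it → diegetic.
Scene two: there is no source in the clearing and no one hears it — it's now underscore → non-diegetic.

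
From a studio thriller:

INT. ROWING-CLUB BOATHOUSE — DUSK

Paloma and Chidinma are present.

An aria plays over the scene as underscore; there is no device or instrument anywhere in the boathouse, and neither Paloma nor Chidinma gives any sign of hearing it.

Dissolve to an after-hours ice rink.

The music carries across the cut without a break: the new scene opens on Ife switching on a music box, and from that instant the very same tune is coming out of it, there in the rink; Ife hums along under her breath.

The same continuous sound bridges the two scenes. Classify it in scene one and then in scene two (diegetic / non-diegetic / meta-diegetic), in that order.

Scene one: there's no in-world source anywhere and no character hears it — underscore for the audience only → non-diegetic.
Scene two: once Ife turns on a music box, the music has a real source in the story world and Ife reacts to it → diegetic.

non-diegetic, diegetic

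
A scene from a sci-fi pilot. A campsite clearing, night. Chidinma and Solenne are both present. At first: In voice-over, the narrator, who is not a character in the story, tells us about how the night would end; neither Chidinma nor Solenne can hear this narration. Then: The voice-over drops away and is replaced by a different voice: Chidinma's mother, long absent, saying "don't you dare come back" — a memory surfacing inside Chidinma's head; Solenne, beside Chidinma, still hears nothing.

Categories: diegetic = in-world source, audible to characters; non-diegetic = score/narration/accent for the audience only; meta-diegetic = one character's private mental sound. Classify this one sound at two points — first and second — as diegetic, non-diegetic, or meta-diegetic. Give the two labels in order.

First: the external narrator addresses only the audience — outside the story world → non-diegetic.
Second: the replacement voice is a memory inside Chidinma's mind specifically → meta-diegetic.

non-diegetic, meta-diegetic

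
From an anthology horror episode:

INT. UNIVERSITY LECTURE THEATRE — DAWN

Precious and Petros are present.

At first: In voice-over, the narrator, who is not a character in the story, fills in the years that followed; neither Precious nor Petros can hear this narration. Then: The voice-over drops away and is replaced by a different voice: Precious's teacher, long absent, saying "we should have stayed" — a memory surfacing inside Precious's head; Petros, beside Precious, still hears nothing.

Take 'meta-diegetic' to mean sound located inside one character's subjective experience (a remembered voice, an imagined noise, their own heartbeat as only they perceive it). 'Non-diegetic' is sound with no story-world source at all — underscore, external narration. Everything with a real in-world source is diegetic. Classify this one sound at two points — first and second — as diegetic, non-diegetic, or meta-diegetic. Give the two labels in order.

non-diegetic, meta-diegetic

First: the external narrator addresses only the audience — outside the story world → non-diegetic.
Second: the replacement voice is a memory inside Precious's mind specifically → meta-diegetic.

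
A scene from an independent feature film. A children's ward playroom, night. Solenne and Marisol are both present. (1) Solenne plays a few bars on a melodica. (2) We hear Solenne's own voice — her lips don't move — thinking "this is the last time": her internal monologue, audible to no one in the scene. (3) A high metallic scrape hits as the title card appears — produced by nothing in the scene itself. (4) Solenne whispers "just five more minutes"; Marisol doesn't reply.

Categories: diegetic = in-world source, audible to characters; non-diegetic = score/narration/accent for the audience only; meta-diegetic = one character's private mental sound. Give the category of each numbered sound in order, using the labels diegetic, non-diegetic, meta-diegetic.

(1) is diegetic: a character is playing a melodica on screen.
(2) Solenne's thought-voice: a private mental sound no other character can hear → meta-diegetic.
(3) nothing in the scene produces it; it's an accent added for the audience → non-diegetic.
(4) is diegetic: on-screen dialogue — Solenne speaks and Marisol is there to hear.

diegetic, meta-diegetic, non-diegetic, diegetic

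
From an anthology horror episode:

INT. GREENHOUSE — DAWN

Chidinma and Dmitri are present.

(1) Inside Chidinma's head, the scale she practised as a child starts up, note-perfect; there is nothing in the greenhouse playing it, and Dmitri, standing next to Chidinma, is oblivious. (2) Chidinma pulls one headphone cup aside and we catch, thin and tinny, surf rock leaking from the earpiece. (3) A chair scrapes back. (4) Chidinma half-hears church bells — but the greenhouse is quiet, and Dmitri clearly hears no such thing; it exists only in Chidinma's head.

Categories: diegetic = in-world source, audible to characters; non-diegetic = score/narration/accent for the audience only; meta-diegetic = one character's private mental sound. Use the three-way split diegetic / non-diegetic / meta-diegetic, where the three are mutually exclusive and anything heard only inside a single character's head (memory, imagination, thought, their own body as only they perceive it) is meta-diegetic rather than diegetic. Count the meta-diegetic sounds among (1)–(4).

2

(1) the music is a memory playing inside Chidinma's mind alone; no real-world source, Dmitri can't hear it → meta-diegetic.
(2) is diegetic: the headphones are an on-screen source.
(3) the sound comes from a chair physically present in the location → diegetic.
(4) Chidinma alone 'hears' it — an imagined sound, not present in the space → meta-diegetic.
Meta-diegetic: (1), (4) — that's 2.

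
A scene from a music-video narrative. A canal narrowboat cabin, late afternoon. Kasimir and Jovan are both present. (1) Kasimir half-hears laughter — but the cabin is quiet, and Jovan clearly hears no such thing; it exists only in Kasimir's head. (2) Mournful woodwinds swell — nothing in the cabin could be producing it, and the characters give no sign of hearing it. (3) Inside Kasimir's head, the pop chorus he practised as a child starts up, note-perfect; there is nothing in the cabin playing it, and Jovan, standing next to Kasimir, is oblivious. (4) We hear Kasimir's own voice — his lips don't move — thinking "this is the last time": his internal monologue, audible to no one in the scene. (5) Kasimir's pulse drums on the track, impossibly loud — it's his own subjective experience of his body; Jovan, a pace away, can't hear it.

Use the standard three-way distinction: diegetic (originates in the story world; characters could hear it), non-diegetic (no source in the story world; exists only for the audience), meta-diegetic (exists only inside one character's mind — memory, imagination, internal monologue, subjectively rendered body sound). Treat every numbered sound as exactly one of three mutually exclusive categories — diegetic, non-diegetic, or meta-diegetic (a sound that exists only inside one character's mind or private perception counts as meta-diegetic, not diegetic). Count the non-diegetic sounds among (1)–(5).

(1) is meta-diegetic: Kasimir alone 'hears' it — an imagined sound, not present in the space.
(2) is non-diegetic: it has no source in the story world and no character can hear it — it's underscore.
(3) the music is a memory playing inside Kasimir's mind alone; no real-world source, Jovan can't hear it → meta-diegetic.
(4) is meta-diegetic: it's Kasimir's unspoken thought, heard only by the audience via his subjectivity.
Sound (5): it's Kasimir's internal bodily sensation rendered as sound; only Kasimir 'hears' it, so meta-diegetic.
So 1 of the 5 is non-diegetic: (2).

1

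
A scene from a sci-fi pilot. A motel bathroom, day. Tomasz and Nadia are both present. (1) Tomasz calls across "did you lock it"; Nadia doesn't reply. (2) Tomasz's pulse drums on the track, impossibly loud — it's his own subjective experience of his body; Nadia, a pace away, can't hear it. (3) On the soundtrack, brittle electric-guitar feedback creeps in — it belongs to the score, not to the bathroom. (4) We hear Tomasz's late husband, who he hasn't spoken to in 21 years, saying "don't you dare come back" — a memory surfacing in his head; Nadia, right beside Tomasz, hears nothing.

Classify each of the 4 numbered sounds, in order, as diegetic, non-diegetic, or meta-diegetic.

(1) is diegetic: Tomasz is a character speaking aloud in the scene.
(2) is meta-diegetic: a subjective body sound — Tomasz's private perception, inaudible to Nadia.
Sound (3): score with no on-screen or off-screen source; it exists for the audience alone, so non-diegetic.
Sound (4): a remembered line, private to Tomasz — not present in the room, not audible to Nadia, so meta-diegetic.

diegetic, meta-diegetic, non-diegetic, meta-diegetic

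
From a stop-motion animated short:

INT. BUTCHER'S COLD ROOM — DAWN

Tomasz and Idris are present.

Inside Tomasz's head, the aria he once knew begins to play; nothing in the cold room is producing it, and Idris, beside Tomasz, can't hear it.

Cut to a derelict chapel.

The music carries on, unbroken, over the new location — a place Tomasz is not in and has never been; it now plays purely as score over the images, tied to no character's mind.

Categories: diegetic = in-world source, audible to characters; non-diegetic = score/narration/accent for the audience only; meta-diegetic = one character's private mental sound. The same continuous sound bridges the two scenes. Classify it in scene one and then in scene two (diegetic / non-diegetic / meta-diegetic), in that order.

meta-diegetic, non-diegetic

Scene one: the music exists only inside Tomasz's mind; Idris can't hear it → meta-diegetic.
Scene two: it's detached from Tomasz entirely and plays over unrelated images with no in-world source — conventional underscore → non-diegetic.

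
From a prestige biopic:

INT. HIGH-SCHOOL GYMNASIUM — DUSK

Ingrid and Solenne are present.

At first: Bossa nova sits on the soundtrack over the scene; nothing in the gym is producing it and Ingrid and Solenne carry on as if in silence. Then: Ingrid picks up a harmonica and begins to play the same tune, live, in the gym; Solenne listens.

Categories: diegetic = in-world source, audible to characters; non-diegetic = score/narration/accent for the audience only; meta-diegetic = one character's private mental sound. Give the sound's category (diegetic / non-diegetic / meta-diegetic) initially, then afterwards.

non-diegetic, diegetic

Initially: no in-world source exists and no character can hear it — underscore → non-diegetic.
Afterwards: a harmonica is now a real source in the story world and the characters hear it → diegetic.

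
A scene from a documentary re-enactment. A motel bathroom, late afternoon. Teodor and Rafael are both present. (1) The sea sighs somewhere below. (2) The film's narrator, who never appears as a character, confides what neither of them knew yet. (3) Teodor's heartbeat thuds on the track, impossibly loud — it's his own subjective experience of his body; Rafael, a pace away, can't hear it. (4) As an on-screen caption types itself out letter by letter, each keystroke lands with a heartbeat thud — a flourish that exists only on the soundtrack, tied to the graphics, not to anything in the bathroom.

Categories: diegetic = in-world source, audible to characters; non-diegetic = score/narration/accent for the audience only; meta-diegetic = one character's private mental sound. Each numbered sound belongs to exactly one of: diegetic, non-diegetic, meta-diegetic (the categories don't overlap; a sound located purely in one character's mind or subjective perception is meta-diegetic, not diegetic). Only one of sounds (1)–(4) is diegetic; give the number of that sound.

1

(1) is diegetic: ambient/room sound belonging to the story's physical space.
(2) is non-diegetic: external voice-over — not a character, not heard by anyone in the scene.
(3) is meta-diegetic: a subjective body sound — Teodor's private perception, inaudible to Rafael.
(4) is non-diegetic: it accompanies on-screen graphics, not anything inside the story world.
Only (1) is diegetic.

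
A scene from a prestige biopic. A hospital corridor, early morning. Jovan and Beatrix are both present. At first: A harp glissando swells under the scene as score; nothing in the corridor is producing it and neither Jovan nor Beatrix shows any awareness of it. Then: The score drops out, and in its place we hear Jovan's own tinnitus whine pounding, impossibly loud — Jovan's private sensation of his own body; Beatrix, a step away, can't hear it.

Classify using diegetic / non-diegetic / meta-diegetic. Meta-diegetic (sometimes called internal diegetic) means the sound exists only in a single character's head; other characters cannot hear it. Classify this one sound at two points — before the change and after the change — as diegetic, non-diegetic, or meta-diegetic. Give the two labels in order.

non-diegetic, meta-diegetic

Before the change: underscore with no in-world source, inaudible to the characters → non-diegetic.
After the change: the body sound is Jovan's subjective perception alone — Beatrix can't hear it → meta-diegetic.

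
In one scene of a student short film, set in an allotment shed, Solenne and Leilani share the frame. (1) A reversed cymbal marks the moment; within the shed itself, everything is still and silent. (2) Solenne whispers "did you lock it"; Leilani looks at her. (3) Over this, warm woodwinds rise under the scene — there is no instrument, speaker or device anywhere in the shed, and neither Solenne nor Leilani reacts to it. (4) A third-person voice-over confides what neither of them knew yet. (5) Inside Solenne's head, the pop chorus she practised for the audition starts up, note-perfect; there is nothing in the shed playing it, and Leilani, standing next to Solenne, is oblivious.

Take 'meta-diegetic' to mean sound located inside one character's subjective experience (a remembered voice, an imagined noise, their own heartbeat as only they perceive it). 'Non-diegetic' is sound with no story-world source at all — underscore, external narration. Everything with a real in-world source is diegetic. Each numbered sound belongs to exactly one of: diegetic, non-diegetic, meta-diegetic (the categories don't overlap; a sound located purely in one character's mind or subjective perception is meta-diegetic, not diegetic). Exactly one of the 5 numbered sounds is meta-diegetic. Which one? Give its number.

Sound (1): an editorial stinger — it belongs to the cut, not the story world, so non-diegetic.
(2) is diegetic: Solenne is a character speaking aloud in the scene.
(3) is non-diegetic: score with no on-screen or off-screen source; it exists for the audience alone.
(4) external voice-over — not a character, not heard by anyone in the scene → non-diegetic.
(5) is meta-diegetic: remembered music, private to Solenne — Leilani is oblivious because it isn't in the room.
Only (5) is meta-diegetic.

5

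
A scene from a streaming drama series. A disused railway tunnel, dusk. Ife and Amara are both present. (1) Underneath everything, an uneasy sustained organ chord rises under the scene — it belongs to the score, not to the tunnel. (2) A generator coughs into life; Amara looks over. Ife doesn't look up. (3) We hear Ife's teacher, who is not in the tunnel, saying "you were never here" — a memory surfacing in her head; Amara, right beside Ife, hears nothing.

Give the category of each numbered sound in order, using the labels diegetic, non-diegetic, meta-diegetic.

Sound (1): score with no on-screen or off-screen source; it exists for the audience alone, so non-diegetic.
Sound (2): a generator is a real object/event in the scene's world, so diegetic.
(3) is meta-diegetic: the voice is a memory playing only inside Ife's mind; Amara can't hear it.

non-diegetic, diegetic, meta-diegetic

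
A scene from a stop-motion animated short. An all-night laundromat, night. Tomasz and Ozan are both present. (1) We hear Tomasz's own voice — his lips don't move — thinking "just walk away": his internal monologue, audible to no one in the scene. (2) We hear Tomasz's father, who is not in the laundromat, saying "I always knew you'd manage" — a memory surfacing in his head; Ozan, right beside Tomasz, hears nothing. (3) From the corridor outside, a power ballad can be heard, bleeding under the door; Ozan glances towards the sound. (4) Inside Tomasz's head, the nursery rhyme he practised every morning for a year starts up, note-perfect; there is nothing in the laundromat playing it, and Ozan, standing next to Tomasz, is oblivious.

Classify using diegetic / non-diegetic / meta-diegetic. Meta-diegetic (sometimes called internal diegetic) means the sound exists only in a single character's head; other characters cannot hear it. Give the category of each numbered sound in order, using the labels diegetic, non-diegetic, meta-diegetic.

(1) is meta-diegetic: internal monologue — inside Tomasz's mind, not spoken into the scene.
(2) it's Tomasz's recollection rendered as sound; the other character can't hear it → meta-diegetic.
Sound (3): it's coming from the corridor outside — a location within the story world — and Ozan reacts, so diegetic.
(4) is meta-diegetic: it lives in Tomasz's subjectivity, not in the laundromat.

meta-diegetic, meta-diegetic, diegetic, meta-diegetic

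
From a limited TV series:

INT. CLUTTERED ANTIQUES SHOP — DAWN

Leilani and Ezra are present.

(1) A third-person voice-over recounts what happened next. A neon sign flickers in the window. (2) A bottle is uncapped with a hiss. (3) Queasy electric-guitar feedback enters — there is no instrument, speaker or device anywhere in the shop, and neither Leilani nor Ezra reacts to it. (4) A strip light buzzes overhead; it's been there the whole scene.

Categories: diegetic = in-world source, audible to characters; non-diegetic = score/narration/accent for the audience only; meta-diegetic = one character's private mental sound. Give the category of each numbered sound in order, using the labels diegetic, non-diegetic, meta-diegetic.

(1) external voice-over — not a character, not heard by anyone in the scene → non-diegetic.
Sound (2): an in-world source (a bottle); characters could hear it, so diegetic.
(3) is non-diegetic: score with no on-screen or off-screen source; it exists for the audience alone.
(4) is diegetic: a strip light is part of the location's real environment.

non-diegetic, diegetic, non-diegetic, diegetic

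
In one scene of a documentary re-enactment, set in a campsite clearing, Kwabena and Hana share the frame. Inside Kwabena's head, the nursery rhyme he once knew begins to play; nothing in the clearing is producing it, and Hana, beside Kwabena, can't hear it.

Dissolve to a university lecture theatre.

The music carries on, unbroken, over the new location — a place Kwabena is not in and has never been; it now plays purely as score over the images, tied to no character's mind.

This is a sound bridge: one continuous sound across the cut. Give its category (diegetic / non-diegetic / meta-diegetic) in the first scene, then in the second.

meta-diegetic, non-diegetic

Scene one: the music exists only inside Kwabena's mind; Hana can't hear it → meta-diegetic.
Scene two: it's detached from Kwabena entirely and plays over unrelated images with no in-world source — conventional underscore → non-diegetic.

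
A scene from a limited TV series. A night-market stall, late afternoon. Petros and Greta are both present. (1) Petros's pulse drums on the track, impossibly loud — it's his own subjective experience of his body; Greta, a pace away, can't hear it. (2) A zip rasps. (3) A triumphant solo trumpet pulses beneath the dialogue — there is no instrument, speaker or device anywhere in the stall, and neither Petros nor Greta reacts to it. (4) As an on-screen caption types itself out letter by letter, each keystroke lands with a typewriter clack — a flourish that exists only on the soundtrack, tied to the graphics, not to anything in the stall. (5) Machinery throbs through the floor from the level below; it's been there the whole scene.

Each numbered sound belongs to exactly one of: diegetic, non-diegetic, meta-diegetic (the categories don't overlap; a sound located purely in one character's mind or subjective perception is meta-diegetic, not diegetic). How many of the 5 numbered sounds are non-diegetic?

(1) a subjective body sound — Petros's private perception, inaudible to Greta → meta-diegetic.
(2) is diegetic: a zip is a real object/event in the scene's world.
Sound (3): it has no source in the story world and no character can hear it — it's underscore, so non-diegetic.
(4) it accompanies on-screen graphics, not anything inside the story world → non-diegetic.
Sound (5): ambient/room sound belonging to the story's physical space, so diegetic.
So 2 of the 5 are non-diegetic: (3), (4).

2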